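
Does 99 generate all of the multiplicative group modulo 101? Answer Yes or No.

φ(101) = 101 − 1 = 100 = 2^2 · 5^2.
99 is a primitive root mod 101 iff 99^(φ(101)/q) ≢ 1 for every prime q | φ(101), i.e. q ∈ {2, 5}.
99^50 ≡ 100 (mod 101)  [q = 2: ≢ 1 ✓]
99^20 ≡ 95 (mod 101)  [q = 5: ≢ 1 ✓]
All checks pass, so 99 has order 100 and is a primitive root modulo 101.

Yes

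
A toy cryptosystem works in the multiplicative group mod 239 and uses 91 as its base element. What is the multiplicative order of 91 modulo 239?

119

By Lagrange's theorem, ord_239(91) divides φ(239) = 239 − 1 = 238 = 2 · 7 · 17.
Divisors of 238: 1, 2, 7, 14, 17, 34, 119, 238.
Evaluate successive powers at the divisors of 238:
91^1 ≡ 91 (mod 239)
91^2 ≡ 155 (mod 239)
91^7 ≡ 22 (mod 239)
91^14 ≡ 6 (mod 239)
91^17 ≡ 24 (mod 239)
91^34 ≡ 98 (mod 239)
91^119 ≡ 1 (mod 239) ✓
The smallest such exponent is 119, so the order of 91 is 119.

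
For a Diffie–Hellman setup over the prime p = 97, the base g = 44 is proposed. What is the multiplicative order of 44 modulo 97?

48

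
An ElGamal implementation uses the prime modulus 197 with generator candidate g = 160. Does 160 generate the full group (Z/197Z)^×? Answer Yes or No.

No

φ(197) = 197 − 1 = 196 = 2^2 · 7^2.
160 is a primitive root mod 197 iff 160^(φ(197)/q) ≢ 1 for every prime q | φ(197), i.e. q ∈ {2, 7}.
160^98 ≡ 1 (mod 197)  [q = 2: ≡ 1 ✗]
160^28 ≡ 191 (mod 197)  [q = 7: ≢ 1 ✓]
160^98 ≡ 1 shows ord(160) | 98, strictly less than φ(197); not a primitive root.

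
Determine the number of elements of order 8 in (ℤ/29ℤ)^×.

0

φ(29) = 29 − 1 = 28 = 2^2 · 7.
Since (Z/29Z)^× is cyclic of order 28, the number of elements of order d is φ(d) when d | 28 and 0 otherwise.
8 does not divide 28, so no element of (Z/29Z)^× has order 8.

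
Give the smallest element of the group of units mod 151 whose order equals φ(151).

6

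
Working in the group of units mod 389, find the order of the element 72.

Since 72 ∈ (Z/389Z)^×, its order divides φ(389) = 389 − 1 = 388 = 2^2 · 97.
Divisors of 388: 1, 2, 4, 97, 194, 388.
Compute 72^d (mod 389) for the divisors d until we hit 1:
72^1 ≡ 72
72^2 ≡ 127
72^4 ≡ 180
72^97 ≡ 115
72^194 ≡ 388
72^388 ≡ 1
So ord_389(72) = 388.

388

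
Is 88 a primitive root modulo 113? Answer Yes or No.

No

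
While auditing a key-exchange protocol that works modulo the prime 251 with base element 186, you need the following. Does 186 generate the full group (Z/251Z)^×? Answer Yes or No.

Yes

φ(251) = 251 − 1 = 250 = 2 · 5^3.
186 is a primitive root mod 251 iff 186^(φ(251)/q) ≢ 1 for every prime q | φ(251), i.e. q ∈ {2, 5}.
186^125 ≡ 250 (mod 251)  [q = 2: ≢ 1 ✓]
186^50 ≡ 20 (mod 251)  [q = 5: ≢ 1 ✓]
None equal 1, so ord_251(186) = 250: 186 is a primitive root.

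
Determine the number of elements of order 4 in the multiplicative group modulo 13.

φ(13) = 13 − 1 = 12 = 2^2 · 3.
In a cyclic group of order 12, there are φ(d) elements of order d for each divisor d of 12, and zero for non-divisors.
4 = 2^2 divides 12, and φ(4) = 2.

2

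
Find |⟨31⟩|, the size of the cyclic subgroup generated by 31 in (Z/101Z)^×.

25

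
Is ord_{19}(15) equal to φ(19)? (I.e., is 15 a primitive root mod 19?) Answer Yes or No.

φ(19) = 19 − 1 = 18 = 2 · 3^2.
It suffices to check that the order of 15 is not a proper divisor of 18: compute 15^(18/q) for q ∈ {2, 3}.
15^9 ≡ 18 (mod 19)  [q = 2: ≢ 1 ✓]
15^6 ≡ 11 (mod 19)  [q = 3: ≢ 1 ✓]
None equal 1, so ord_19(15) = 18: 15 is a primitive root.

Yes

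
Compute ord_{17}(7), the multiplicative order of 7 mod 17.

ord(7) | φ(17) = 17 − 1 = 16 = 2^4.
Divisors of 16: 1, 2, 4, 8, 16.
Compute 7^d (mod 17) for the divisors d until we hit 1:
7^1 ≡ 7 (mod 17)
7^2 ≡ 15 (mod 17)
7^4 ≡ 4 (mod 17)
7^8 ≡ 16 (mod 17)
7^16 ≡ 1 (mod 17) ✓
The smallest such exponent is 16, so the order of 7 is 16.

16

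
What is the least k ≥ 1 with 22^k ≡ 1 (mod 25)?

The order of 22 must divide φ(25) = φ(5^2) = 5·(5−1) = 20 = 2^2 · 5.
Divisors of 20: 1, 2, 4, 5, 10, 20.
Compute 22^d (mod 25) for the divisors d until we hit 1:
22^1 ≡ 22
22^2 ≡ 9
22^4 ≡ 6
22^5 ≡ 7
22^10 ≡ 24
22^20 ≡ 1
So ord_25(22) = 20.

20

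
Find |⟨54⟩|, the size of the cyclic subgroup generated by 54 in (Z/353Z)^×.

ord(54) | φ(353) = 353 − 1 = 352 = 2^5 · 11.
Divisors of 352: 1, 2, 4, 8, 11, 16, 22, 32, 44, 88, 176, 352.
Compute 54^d (mod 353) for the divisors d until we hit 1:
54^1 ≡ 54
54^2 ≡ 92
54^4 ≡ 345
54^8 ≡ 64
54^11 ≡ 252
54^16 ≡ 213
54^22 ≡ 317
54^32 ≡ 185
54^44 ≡ 237
54^88 ≡ 42
54^176 ≡ 352
54^352 ≡ 1
The smallest such exponent is 352, so the order of 54 is 352.

352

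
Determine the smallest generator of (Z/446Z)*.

3

φ(446) = φ(2)·φ(223) = 1·222 = 222 = 2 · 3 · 37.
g is a primitive root iff g^(222/q) ≢ 1 (mod 446) for each prime q ∈ {2, 3, 37}.
g = 2: gcd(2, 446) = 2 > 1, not a unit — skip.
g = 3: 3^111 ≡ 445; 3^74 ≡ 183; 3^6 ≡ 283 — none is 1, so 3 is a primitive root.
The smallest primitive root modulo 446 is 3.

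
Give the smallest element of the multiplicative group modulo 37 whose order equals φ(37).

2

φ(37) = 37 − 1 = 36 = 2^2 · 3^2.
Test candidates g = 2, 3, … against the prime factors q ∈ {2, 3} of φ(37): g is a generator iff g^(36/q) ≢ 1 for every such q.
g = 2: 2^18 ≡ 36; 2^12 ≡ 26 — none is 1, so 2 is a primitive root.
So 2 is the smallest generator of (Z/37Z)^×.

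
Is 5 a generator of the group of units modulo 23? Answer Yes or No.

φ(23) = 23 − 1 = 22 = 2 · 11.
An element g generates (Z/23Z)^× iff g^(22/q) ≢ 1 (mod 23) for each prime q ∈ {2, 11}.
5^11 ≡ 22 (mod 23)  [q = 2: ≢ 1 ✓]
5^2 ≡ 2 (mod 23)  [q = 11: ≢ 1 ✓]
All checks pass, so 5 has order 22 and is a primitive root modulo 23.

Yes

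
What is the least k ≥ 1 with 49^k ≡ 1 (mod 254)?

63

The order of 49 must divide φ(254) = φ(2)·φ(127) = 1·126 = 126 = 2 · 3^2 · 7.
Divisors of 126: 1, 2, 3, 6, 7, 9, 14, 18, 21, 42, 63, 126.
Evaluate successive powers at the divisors of 126:
49^1 ≡ 49 (mod 254)
49^2 ≡ 115 (mod 254)
49^3 ≡ 47 (mod 254)
49^6 ≡ 177 (mod 254)
49^7 ≡ 37 (mod 254)
49^9 ≡ 191 (mod 254)
49^14 ≡ 99 (mod 254)
49^18 ≡ 159 (mod 254)
49^21 ≡ 107 (mod 254)
49^42 ≡ 19 (mod 254)
49^63 ≡ 1 (mod 254) ✓
Hence ord(49) = 63.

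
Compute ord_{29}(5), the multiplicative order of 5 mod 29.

By Lagrange's theorem, ord_29(5) divides φ(29) = 29 − 1 = 28 = 2^2 · 7.
Divisors of 28: 1, 2, 4, 7, 14, 28.
Test each divisor d:
5^1 ≡ 5 (mod 29)
5^2 ≡ 25 (mod 29)
5^4 ≡ 16 (mod 29)
5^7 ≡ 28 (mod 29)
5^14 ≡ 1 (mod 29) ✓
Hence ord(5) = 14.

14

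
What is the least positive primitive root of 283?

3

φ(283) = 283 − 1 = 282 = 2 · 3 · 47.
g is a primitive root iff g^(282/q) ≢ 1 (mod 283) for each prime q ∈ {2, 3, 47}.
g = 2: 2^141 ≡ 282; 2^94 ≡ 1 — hits 1, so not a primitive root.
g = 3: 3^141 ≡ 282; 3^94 ≡ 238; 3^6 ≡ 163 — none is 1, so 3 is a primitive root.
The smallest primitive root modulo 283 is 3.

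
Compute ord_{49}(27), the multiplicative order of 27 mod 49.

The order of 27 must divide φ(49) = φ(7^2) = 7·(7−1) = 42 = 2 · 3 · 7.
Divisors of 42: 1, 2, 3, 6, 7, 14, 21, 42.
Check 27^d mod 49 for each divisor in increasing order:
27^1 ≡ 27 (mod 49)
27^2 ≡ 43 (mod 49)
27^3 ≡ 34 (mod 49)
27^6 ≡ 29 (mod 49)
27^7 ≡ 48 (mod 49)
27^14 ≡ 1 (mod 49) ✓
Hence ord(27) = 14.

14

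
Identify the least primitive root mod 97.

φ(97) = 97 − 1 = 96 = 2^5 · 3.
g is a primitive root iff g^(96/q) ≢ 1 (mod 97) for each prime q ∈ {2, 3}.
g = 2: 2^48 ≡ 1 — hits 1, so not a primitive root.
g = 3: 3^48 ≡ 1 — hits 1, so not a primitive root.
g = 4: 4^48 ≡ 1 — hits 1, so not a primitive root.
g = 5: 5^48 ≡ 96; 5^32 ≡ 35 — none is 1, so 5 is a primitive root.
The smallest primitive root modulo 97 is 5.

5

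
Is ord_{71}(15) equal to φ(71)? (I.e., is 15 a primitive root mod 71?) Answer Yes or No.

φ(71) = 71 − 1 = 70 = 2 · 5 · 7.
Test 15^(70/q) mod 71 for each prime factor q of 70:
15^35 ≡ 1 (mod 71)  [q = 2: ≡ 1 ✗]
15^14 ≡ 25 (mod 71)  [q = 5: ≢ 1 ✓]
15^10 ≡ 48 (mod 71)  [q = 7: ≢ 1 ✓]
The check at q = 2 fails, so 15 generates a proper subgroup.

No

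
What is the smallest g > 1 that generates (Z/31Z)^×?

3

φ(31) = 31 − 1 = 30 = 2 · 3 · 5.
g is a primitive root iff g^(30/q) ≢ 1 (mod 31) for each prime q ∈ {2, 3, 5}.
g = 2: 2^15 ≡ 1 — hits 1, so not a primitive root.
g = 3: 3^15 ≡ 30; 3^10 ≡ 25; 3^6 ≡ 16 — none is 1, so 3 is a primitive root.
Hence the least primitive root of 31 is 3.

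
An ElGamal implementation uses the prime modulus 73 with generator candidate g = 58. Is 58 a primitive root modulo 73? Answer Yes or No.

φ(73) = 73 − 1 = 72 = 2^3 · 3^2.
An element g generates (Z/73Z)^× iff g^(72/q) ≢ 1 (mod 73) for each prime q ∈ {2, 3}.
58^36 ≡ 72 (mod 73)  [q = 2: ≢ 1 ✓]
58^24 ≡ 8 (mod 73)  [q = 3: ≢ 1 ✓]
None equal 1, so ord_73(58) = 72: 58 is a primitive root.

Yes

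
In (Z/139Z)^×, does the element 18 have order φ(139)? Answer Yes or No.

Yes

φ(139) = 139 − 1 = 138 = 2 · 3 · 23.
Test 18^(138/q) mod 139 for each prime factor q of 138:
18^69 ≡ 138 (mod 139)  [q = 2: ≢ 1 ✓]
18^46 ≡ 42 (mod 139)  [q = 3: ≢ 1 ✓]
18^6 ≡ 36 (mod 139)  [q = 23: ≢ 1 ✓]
All checks pass, so 18 has order 138 and is a primitive root modulo 139.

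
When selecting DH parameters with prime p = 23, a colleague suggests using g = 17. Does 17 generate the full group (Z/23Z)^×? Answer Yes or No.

φ(23) = 23 − 1 = 22 = 2 · 11.
Test 17^(22/q) mod 23 for each prime factor q of 22:
17^11 ≡ 22 (mod 23)  [q = 2: ≢ 1 ✓]
17^2 ≡ 13 (mod 23)  [q = 11: ≢ 1 ✓]
None equal 1, so ord_23(17) = 22: 17 is a primitive root.

Yes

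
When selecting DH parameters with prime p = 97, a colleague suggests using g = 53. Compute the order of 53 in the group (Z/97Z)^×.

By Lagrange's theorem, ord_97(53) divides φ(97) = 97 − 1 = 96 = 2^5 · 3.
Divisors of 96: 1, 2, 3, 4, 6, 8, 12, 16, 24, 32, 48, 96.
Compute 53^d (mod 97) for the divisors d until we hit 1:
53^1 ≡ 53 (mod 97)
53^2 ≡ 93 (mod 97)
53^3 ≡ 79 (mod 97)
53^4 ≡ 16 (mod 97)
53^6 ≡ 33 (mod 97)
53^8 ≡ 62 (mod 97)
53^12 ≡ 22 (mod 97)
53^16 ≡ 61 (mod 97)
53^24 ≡ 96 (mod 97)
53^32 ≡ 35 (mod 97)
53^48 ≡ 1 (mod 97) ✓
Hence ord(53) = 48.

48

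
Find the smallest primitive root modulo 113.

φ(113) = 113 − 1 = 112 = 2^4 · 7.
g is a primitive root iff g^(112/q) ≢ 1 (mod 113) for each prime q ∈ {2, 7}.
g = 2: 2^56 ≡ 1 — hits 1, so not a primitive root.
g = 3: 3^56 ≡ 112; 3^16 ≡ 49 — none is 1, so 3 is a primitive root.
The smallest primitive root modulo 113 is 3.

3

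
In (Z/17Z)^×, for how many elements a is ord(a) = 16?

φ(17) = 17 − 1 = 16 = 2^4.
(Z/17Z)^× is cyclic (|G| = 16); a cyclic group of order m has exactly φ(d) elements of each order d | m, and none otherwise.
16 = 2^4 divides 16, and φ(16) = 8.

8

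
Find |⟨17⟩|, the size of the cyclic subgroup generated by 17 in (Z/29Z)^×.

The order of 17 must divide φ(29) = 29 − 1 = 28 = 2^2 · 7.
Divisors of 28: 1, 2, 4, 7, 14, 28.
Check 17^d mod 29 for each divisor in increasing order:
17^1 ≡ 17 (mod 29)
17^2 ≡ 28 (mod 29)
17^4 ≡ 1 (mod 29) ✓
Therefore the multiplicative order of 17 modulo 29 is 4.

4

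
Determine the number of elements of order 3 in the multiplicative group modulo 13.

φ(13) = 13 − 1 = 12 = 2^2 · 3.
Since (Z/13Z)^× is cyclic of order 12, the number of elements of order d is φ(d) when d | 12 and 0 otherwise.
3 | 12, and φ(3) = 3 − 1 = 2.

2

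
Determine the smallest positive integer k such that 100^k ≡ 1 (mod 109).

54

By Lagrange's theorem, ord_109(100) divides φ(109) = 109 − 1 = 108 = 2^2 · 3^3.
Divisors of 108: 1, 2, 3, 4, 6, 9, 12, 18, 27, 36, 54, 108.
Check 100^d mod 109 for each divisor in increasing order:
100^1 ≡ 100 (mod 109)
100^2 ≡ 81 (mod 109)
100^3 ≡ 34 (mod 109)
100^4 ≡ 21 (mod 109)
100^6 ≡ 66 (mod 109)
100^9 ≡ 64 (mod 109)
100^12 ≡ 105 (mod 109)
100^18 ≡ 63 (mod 109)
100^27 ≡ 108 (mod 109)
100^36 ≡ 45 (mod 109)
100^54 ≡ 1 (mod 109) ✓
The smallest such exponent is 54, so the order of 100 is 54.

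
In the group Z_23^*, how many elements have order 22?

10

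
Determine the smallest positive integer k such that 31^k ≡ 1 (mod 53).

The order of 31 must divide φ(53) = 53 − 1 = 52 = 2^2 · 13.
Divisors of 52: 1, 2, 4, 13, 26, 52.
Test each divisor d:
31^1 ≡ 31 (mod 53)
31^2 ≡ 7 (mod 53)
31^4 ≡ 49 (mod 53)
31^13 ≡ 30 (mod 53)
31^26 ≡ 52 (mod 53)
31^52 ≡ 1 (mod 53) ✓
The smallest such exponent is 52, so the order of 31 is 52.

52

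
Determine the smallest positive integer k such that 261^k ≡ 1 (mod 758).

378

Since 261 ∈ (Z/758Z)^×, its order divides φ(758) = φ(2)·φ(379) = 1·378 = 378 = 2 · 3^3 · 7.
Divisors of 378: 1, 2, 3, 6, 7, 9, 14, 18, 21, 27, 42, 54, 63, 126, 189, 378.
Compute 261^d (mod 758) for the divisors d until we hit 1:
261^1 ≡ 261 (mod 758)
261^2 ≡ 659 (mod 758)
261^3 ≡ 691 (mod 758)
261^6 ≡ 699 (mod 758)
261^7 ≡ 519 (mod 758)
261^9 ≡ 163 (mod 758)
261^14 ≡ 271 (mod 758)
261^18 ≡ 39 (mod 758)
261^21 ≡ 419 (mod 758)
261^27 ≡ 293 (mod 758)
261^42 ≡ 463 (mod 758)
261^54 ≡ 195 (mod 758)
261^63 ≡ 707 (mod 758)
261^126 ≡ 327 (mod 758)
261^189 ≡ 757 (mod 758)
261^378 ≡ 1 (mod 758) ✓
Therefore the multiplicative order of 261 modulo 758 is 378.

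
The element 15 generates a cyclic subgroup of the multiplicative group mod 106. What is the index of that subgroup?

4

By Lagrange's theorem, ord_106(15) divides φ(106) = φ(2)·φ(53) = 1·52 = 52 = 2^2 · 13.
Divisors of 52: 1, 2, 4, 13, 26, 52.
Evaluate successive powers at the divisors of 52:
15^1 ≡ 15 (mod 106)
15^2 ≡ 13 (mod 106)
15^4 ≡ 63 (mod 106)
15^13 ≡ 1 (mod 106) ✓
Thus |⟨15⟩| = ord(15) = 13.
The index is φ(106) / ord(15) = 52 / 13 = 4.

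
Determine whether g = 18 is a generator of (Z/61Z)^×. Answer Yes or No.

φ(61) = 61 − 1 = 60 = 2^2 · 3 · 5.
An element g generates (Z/61Z)^× iff g^(60/q) ≢ 1 (mod 61) for each prime q ∈ {2, 3, 5}.
18^30 ≡ 60 (mod 61)  [q = 2: ≢ 1 ✓]
18^20 ≡ 47 (mod 61)  [q = 3: ≢ 1 ✓]
18^12 ≡ 58 (mod 61)  [q = 5: ≢ 1 ✓]
None equal 1, so ord_61(18) = 60: 18 is a primitive root.

Yes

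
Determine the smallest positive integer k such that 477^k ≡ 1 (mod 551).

126

Since 477 ∈ (Z/551Z)^×, its order divides φ(551) = φ(19·29) = (19−1)·(29−1) = 18·28 = 504 = 2^3 · 3^2 · 7.
Divisors of 504: 1, 2, 3, 4, 6, 7, 8, 9, 12, 14, 18, 21, 24, 28, 36, 42, 56, 63, 72, 84, 126, 168, 252, 504.
Evaluate successive powers at the divisors of 504:
477^1 ≡ 477
477^2 ≡ 517
477^3 ≡ 312
477^4 ≡ 54
477^6 ≡ 368
477^7 ≡ 318
477^8 ≡ 161
477^9 ≡ 208
477^12 ≡ 429
477^14 ≡ 291
477^18 ≡ 286
477^21 ≡ 521
477^24 ≡ 7
477^28 ≡ 378
477^36 ≡ 248
477^42 ≡ 349
477^56 ≡ 175
477^63 ≡ 550
477^72 ≡ 343
477^84 ≡ 30
477^126 ≡ 1
The smallest such exponent is 126, so the order of 477 is 126.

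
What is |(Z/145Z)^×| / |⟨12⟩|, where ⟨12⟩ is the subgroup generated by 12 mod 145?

28

Since 12 ∈ (Z/145Z)^×, its order divides φ(145) = φ(5·29) = (5−1)·(29−1) = 4·28 = 112 = 2^4 · 7.
Divisors of 112: 1, 2, 4, 7, 8, 14, 16, 28, 56, 112.
Compute 12^d (mod 145) for the divisors d until we hit 1:
12^1 ≡ 12
12^2 ≡ 144
12^4 ≡ 1
The order of 12 is 4, so the subgroup it generates has 4 elements.
The index is φ(145) / ord(12) = 112 / 4 = 28.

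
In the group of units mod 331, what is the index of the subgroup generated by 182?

1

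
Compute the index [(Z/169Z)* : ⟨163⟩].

1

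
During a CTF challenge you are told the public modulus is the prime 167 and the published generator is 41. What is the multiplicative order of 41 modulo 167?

Since 41 ∈ (Z/167Z)^×, its order divides φ(167) = 167 − 1 = 166 = 2 · 83.
Divisors of 166: 1, 2, 83, 166.
Test each divisor d:
41^1 ≡ 41
41^2 ≡ 11
41^83 ≡ 166
41^166 ≡ 1
Therefore the multiplicative order of 41 modulo 167 is 166.

166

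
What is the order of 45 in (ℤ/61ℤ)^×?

ord(45) | φ(61) = 61 − 1 = 60 = 2^2 · 3 · 5.
Divisors of 60: 1, 2, 3, 4, 5, 6, 10, 12, 15, 20, 30, 60.
Evaluate successive powers at the divisors of 60:
45^1 ≡ 45 (mod 61)
45^2 ≡ 12 (mod 61)
45^3 ≡ 52 (mod 61)
45^4 ≡ 22 (mod 61)
45^5 ≡ 14 (mod 61)
45^6 ≡ 20 (mod 61)
45^10 ≡ 13 (mod 61)
45^12 ≡ 34 (mod 61)
45^15 ≡ 60 (mod 61)
45^20 ≡ 47 (mod 61)
45^30 ≡ 1 (mod 61) ✓
Hence ord(45) = 30.

30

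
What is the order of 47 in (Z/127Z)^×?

21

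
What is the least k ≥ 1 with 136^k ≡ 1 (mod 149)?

By Lagrange's theorem, ord_149(136) divides φ(149) = 149 − 1 = 148 = 2^2 · 37.
Divisors of 148: 1, 2, 4, 37, 74, 148.
Compute 136^d (mod 149) for the divisors d until we hit 1:
136^1 ≡ 136
136^2 ≡ 20
136^4 ≡ 102
136^37 ≡ 44
136^74 ≡ 148
136^148 ≡ 1
So ord_149(136) = 148.

148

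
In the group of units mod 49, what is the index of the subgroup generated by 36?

6

By Lagrange's theorem, ord_49(36) divides φ(49) = φ(7^2) = 7·(7−1) = 42 = 2 · 3 · 7.
Divisors of 42: 1, 2, 3, 6, 7, 14, 21, 42.
Evaluate successive powers at the divisors of 42:
36^1 ≡ 36 (mod 49)
36^2 ≡ 22 (mod 49)
36^3 ≡ 8 (mod 49)
36^6 ≡ 15 (mod 49)
36^7 ≡ 1 (mod 49) ✓
So ord_49(36) = 7, hence |⟨36⟩| = 7.
[(Z/49Z)^× : ⟨36⟩] = 42/7 = 6.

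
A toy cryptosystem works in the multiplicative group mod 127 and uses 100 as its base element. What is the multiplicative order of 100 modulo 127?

Since 100 ∈ (Z/127Z)^×, its order divides φ(127) = 127 − 1 = 126 = 2 · 3^2 · 7.
Divisors of 126: 1, 2, 3, 6, 7, 9, 14, 18, 21, 42, 63, 126.
Evaluate successive powers at the divisors of 126:
100^1 ≡ 100
100^2 ≡ 94
100^3 ≡ 2
100^6 ≡ 4
100^7 ≡ 19
100^9 ≡ 8
100^14 ≡ 107
100^18 ≡ 64
100^21 ≡ 1
The smallest such exponent is 21, so the order of 100 is 21.

21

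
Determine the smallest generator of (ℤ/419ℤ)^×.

2

φ(419) = 419 − 1 = 418 = 2 · 11 · 19.
Test candidates g = 2, 3, … against the prime factors q ∈ {2, 11, 19} of φ(419): g is a generator iff g^(418/q) ≢ 1 for every such q.
g = 2: 2^209 ≡ 418; 2^38 ≡ 334; 2^22 ≡ 114 — none is 1, so 2 is a primitive root.
Hence the least primitive root of 419 is 2.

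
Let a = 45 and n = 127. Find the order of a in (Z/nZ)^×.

126

ord(45) | φ(127) = 127 − 1 = 126 = 2 · 3^2 · 7.
Divisors of 126: 1, 2, 3, 6, 7, 9, 14, 18, 21, 42, 63, 126.
Evaluate successive powers at the divisors of 126:
45^1 ≡ 45
45^2 ≡ 120
45^3 ≡ 66
45^6 ≡ 38
45^7 ≡ 59
45^9 ≡ 95
45^14 ≡ 52
45^18 ≡ 8
45^21 ≡ 20
45^42 ≡ 19
45^63 ≡ 126
45^126 ≡ 1
Hence ord(45) = 126.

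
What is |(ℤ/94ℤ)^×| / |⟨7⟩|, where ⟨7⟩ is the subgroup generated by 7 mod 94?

2

The order of 7 must divide φ(94) = φ(2)·φ(47) = 1·46 = 46 = 2 · 23.
Divisors of 46: 1, 2, 23, 46.
Check 7^d mod 94 for each divisor in increasing order:
7^1 ≡ 7
7^2 ≡ 49
7^23 ≡ 1
The order of 7 is 23, so the subgroup it generates has 23 elements.
Index = |(Z/94Z)^×| / |⟨7⟩| = 46 / 23 = 2.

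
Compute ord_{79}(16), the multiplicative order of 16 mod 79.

By Lagrange's theorem, ord_79(16) divides φ(79) = 79 − 1 = 78 = 2 · 3 · 13.
Divisors of 78: 1, 2, 3, 6, 13, 26, 39, 78.
Check 16^d mod 79 for each divisor in increasing order:
16^1 ≡ 16
16^2 ≡ 19
16^3 ≡ 67
16^6 ≡ 65
16^13 ≡ 55
16^26 ≡ 23
16^39 ≡ 1
Therefore the multiplicative order of 16 modulo 79 is 39.

39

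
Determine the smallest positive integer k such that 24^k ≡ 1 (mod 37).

36

By Lagrange's theorem, ord_37(24) divides φ(37) = 37 − 1 = 36 = 2^2 · 3^2.
Divisors of 36: 1, 2, 3, 4, 6, 9, 12, 18, 36.
Evaluate successive powers at the divisors of 36:
24^1 ≡ 24
24^2 ≡ 21
24^3 ≡ 23
24^4 ≡ 34
24^6 ≡ 11
24^9 ≡ 31
24^12 ≡ 10
24^18 ≡ 36
24^36 ≡ 1
Therefore the multiplicative order of 24 modulo 37 is 36.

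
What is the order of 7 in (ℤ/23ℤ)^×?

Since 7 ∈ (Z/23Z)^×, its order divides φ(23) = 23 − 1 = 22 = 2 · 11.
Divisors of 22: 1, 2, 11, 22.
Check 7^d mod 23 for each divisor in increasing order:
7^1 ≡ 7
7^2 ≡ 3
7^11 ≡ 22
7^22 ≡ 1
So ord_23(7) = 22.

22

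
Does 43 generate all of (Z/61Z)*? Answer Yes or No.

Yes

φ(61) = 61 − 1 = 60 = 2^2 · 3 · 5.
Test 43^(60/q) mod 61 for each prime factor q of 60:
43^30 ≡ 60 (mod 61)  [q = 2: ≢ 1 ✓]
43^20 ≡ 47 (mod 61)  [q = 3: ≢ 1 ✓]
43^12 ≡ 58 (mod 61)  [q = 5: ≢ 1 ✓]
Every test exponent gives a nontrivial residue, hence 43 generates the full group.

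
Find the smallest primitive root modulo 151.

φ(151) = 151 − 1 = 150 = 2 · 3 · 5^2.
g is a primitive root iff g^(150/q) ≢ 1 (mod 151) for each prime q ∈ {2, 3, 5}.
g = 2: 2^75 ≡ 1 — hits 1, so not a primitive root.
g = 3: 3^75 ≡ 150; 3^50 ≡ 1 — hits 1, so not a primitive root.
g = 4: 4^75 ≡ 1 — hits 1, so not a primitive root.
g = 5: 5^75 ≡ 1 — hits 1, so not a primitive root.
g = 6: 6^75 ≡ 150; 6^50 ≡ 32; 6^30 ≡ 59 — none is 1, so 6 is a primitive root.
So 6 is the smallest generator of (Z/151Z)^×.

6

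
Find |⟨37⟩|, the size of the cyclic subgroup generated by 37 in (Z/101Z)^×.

25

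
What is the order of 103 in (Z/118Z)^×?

By Lagrange's theorem, ord_118(103) divides φ(118) = φ(2)·φ(59) = 1·58 = 58 = 2 · 29.
Divisors of 58: 1, 2, 29, 58.
Evaluate successive powers at the divisors of 58:
103^1 ≡ 103 (mod 118)
103^2 ≡ 107 (mod 118)
103^29 ≡ 117 (mod 118)
103^58 ≡ 1 (mod 118) ✓
So ord_118(103) = 58.

58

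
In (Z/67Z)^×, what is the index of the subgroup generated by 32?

The order of 32 must divide φ(67) = 67 − 1 = 66 = 2 · 3 · 11.
Divisors of 66: 1, 2, 3, 6, 11, 22, 33, 66.
Check 32^d mod 67 for each divisor in increasing order:
32^1 ≡ 32
32^2 ≡ 19
32^3 ≡ 5
32^6 ≡ 25
32^11 ≡ 30
32^22 ≡ 29
32^33 ≡ 66
32^66 ≡ 1
The order of 32 is 66, so the subgroup it generates has 66 elements.
Index = |(Z/67Z)^×| / |⟨32⟩| = 66 / 66 = 1.

1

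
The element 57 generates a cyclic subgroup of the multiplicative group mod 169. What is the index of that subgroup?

3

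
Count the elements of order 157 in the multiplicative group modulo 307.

0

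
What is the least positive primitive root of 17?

φ(17) = 17 − 1 = 16 = 2^4.
g is a primitive root iff g^(16/q) ≢ 1 (mod 17) for each prime q ∈ {2}.
g = 2: 2^8 ≡ 1 — hits 1, so not a primitive root.
g = 3: 3^8 ≡ 16 — none is 1, so 3 is a primitive root.
The smallest primitive root modulo 17 is 3.

3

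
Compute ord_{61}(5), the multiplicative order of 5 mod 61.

By Lagrange's theorem, ord_61(5) divides φ(61) = 61 − 1 = 60 = 2^2 · 3 · 5.
Divisors of 60: 1, 2, 3, 4, 5, 6, 10, 12, 15, 20, 30, 60.
Evaluate successive powers at the divisors of 60:
5^1 ≡ 5
5^2 ≡ 25
5^3 ≡ 3
5^4 ≡ 15
5^5 ≡ 14
5^6 ≡ 9
5^10 ≡ 13
5^12 ≡ 20
5^15 ≡ 60
5^20 ≡ 47
5^30 ≡ 1
Hence ord(5) = 30.

30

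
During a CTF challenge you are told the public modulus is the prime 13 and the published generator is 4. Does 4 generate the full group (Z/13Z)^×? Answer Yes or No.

φ(13) = 13 − 1 = 12 = 2^2 · 3.
It suffices to check that the order of 4 is not a proper divisor of 12: compute 4^(12/q) for q ∈ {2, 3}.
4^6 ≡ 1 (mod 13)  [q = 2: ≡ 1 ✗]
4^4 ≡ 9 (mod 13)  [q = 3: ≢ 1 ✓]
4^6 ≡ 1 shows ord(4) | 6, strictly less than φ(13); not a primitive root.

No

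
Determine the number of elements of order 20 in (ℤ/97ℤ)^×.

0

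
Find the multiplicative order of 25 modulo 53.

The order of 25 must divide φ(53) = 53 − 1 = 52 = 2^2 · 13.
Divisors of 52: 1, 2, 4, 13, 26, 52.
Test each divisor d:
25^1 ≡ 25 (mod 53)
25^2 ≡ 42 (mod 53)
25^4 ≡ 15 (mod 53)
25^13 ≡ 52 (mod 53)
25^26 ≡ 1 (mod 53) ✓
The smallest such exponent is 26, so the order of 25 is 26.

26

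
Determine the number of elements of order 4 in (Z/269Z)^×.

2

φ(269) = 269 − 1 = 268 = 2^2 · 67.
Since (Z/269Z)^× is cyclic of order 268, the number of elements of order d is φ(d) when d | 268 and 0 otherwise.
4 = 2^2 divides 268, and φ(4) = 2.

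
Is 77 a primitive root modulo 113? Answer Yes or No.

φ(113) = 113 − 1 = 112 = 2^4 · 7.
77 is a primitive root mod 113 iff 77^(φ(113)/q) ≢ 1 for every prime q | φ(113), i.e. q ∈ {2, 7}.
77^56 ≡ 1 (mod 113)  [q = 2: ≡ 1 ✗]
77^16 ≡ 109 (mod 113)  [q = 7: ≢ 1 ✓]
Since 77^56 ≡ 1, the order of 77 divides 56 < 112, so 77 is not a primitive root.

No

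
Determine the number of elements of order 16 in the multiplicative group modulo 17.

8

φ(17) = 17 − 1 = 16 = 2^4.
In a cyclic group of order 16, there are φ(d) elements of order d for each divisor d of 16, and zero for non-divisors.
16 = 2^4 divides 16, and φ(16) = 8.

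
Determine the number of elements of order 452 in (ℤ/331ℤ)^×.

0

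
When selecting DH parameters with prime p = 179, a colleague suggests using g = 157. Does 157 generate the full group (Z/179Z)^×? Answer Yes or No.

φ(179) = 179 − 1 = 178 = 2 · 89.
157 is a primitive root mod 179 iff 157^(φ(179)/q) ≢ 1 for every prime q | φ(179), i.e. q ∈ {2, 89}.
157^89 ≡ 178 (mod 179)  [q = 2: ≢ 1 ✓]
157^2 ≡ 126 (mod 179)  [q = 89: ≢ 1 ✓]
All checks pass, so 157 has order 178 and is a primitive root modulo 179.

Yes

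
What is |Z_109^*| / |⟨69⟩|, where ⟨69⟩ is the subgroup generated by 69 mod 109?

1

ord(69) | φ(109) = 109 − 1 = 108 = 2^2 · 3^3.
Divisors of 108: 1, 2, 3, 4, 6, 9, 12, 18, 27, 36, 54, 108.
Evaluate successive powers at the divisors of 108:
69^1 ≡ 69 (mod 109)
69^2 ≡ 74 (mod 109)
69^3 ≡ 92 (mod 109)
69^4 ≡ 26 (mod 109)
69^6 ≡ 71 (mod 109)
69^9 ≡ 101 (mod 109)
69^12 ≡ 27 (mod 109)
69^18 ≡ 64 (mod 109)
69^27 ≡ 33 (mod 109)
69^36 ≡ 63 (mod 109)
69^54 ≡ 108 (mod 109)
69^108 ≡ 1 (mod 109) ✓
Thus |⟨69⟩| = ord(69) = 108.
The index is φ(109) / ord(69) = 108 / 108 = 1.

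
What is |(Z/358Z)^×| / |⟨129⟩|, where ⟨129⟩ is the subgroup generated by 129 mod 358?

2

By Lagrange's theorem, ord_358(129) divides φ(358) = φ(2)·φ(179) = 1·178 = 178 = 2 · 89.
Divisors of 178: 1, 2, 89, 178.
Compute 129^d (mod 358) for the divisors d until we hit 1:
129^1 ≡ 129
129^2 ≡ 173
129^89 ≡ 1
The order of 129 is 89, so the subgroup it generates has 89 elements.
[(Z/358Z)^× : ⟨129⟩] = 178/89 = 2.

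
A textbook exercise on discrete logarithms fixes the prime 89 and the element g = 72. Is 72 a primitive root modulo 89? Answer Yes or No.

No

φ(89) = 89 − 1 = 88 = 2^3 · 11.
An element g generates (Z/89Z)^× iff g^(88/q) ≢ 1 (mod 89) for each prime q ∈ {2, 11}.
72^44 ≡ 1 (mod 89)  [q = 2: ≡ 1 ✗]
72^8 ≡ 8 (mod 89)  [q = 11: ≢ 1 ✓]
The check at q = 2 fails, so 72 generates a proper subgroup.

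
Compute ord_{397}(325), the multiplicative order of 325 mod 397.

396

By Lagrange's theorem, ord_397(325) divides φ(397) = 397 − 1 = 396 = 2^2 · 3^2 · 11.
Divisors of 396: 1, 2, 3, 4, 6, 9, 11, 12, 18, 22, 33, 36, 44, 66, 99, 132, 198, 396.
Check 325^d mod 397 for each divisor in increasing order:
325^1 ≡ 325
325^2 ≡ 23
325^3 ≡ 329
325^4 ≡ 132
325^6 ≡ 257
325^9 ≡ 389
325^11 ≡ 213
325^12 ≡ 147
325^18 ≡ 64
325^22 ≡ 111
325^33 ≡ 220
325^36 ≡ 126
325^44 ≡ 14
325^66 ≡ 363
325^99 ≡ 63
325^132 ≡ 362
325^198 ≡ 396
325^396 ≡ 1
Therefore the multiplicative order of 325 modulo 397 is 396.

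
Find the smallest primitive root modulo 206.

φ(206) = φ(2)·φ(103) = 1·102 = 102 = 2 · 3 · 17.
g is a primitive root iff g^(102/q) ≢ 1 (mod 206) for each prime q ∈ {2, 3, 17}.
g = 2: gcd(2, 206) = 2 > 1, not a unit — skip.
g = 3: 3^51 ≡ 205; 3^34 ≡ 1 — hits 1, so not a primitive root.
g = 4: gcd(4, 206) = 2 > 1, not a unit — skip.
g = 5: 5^51 ≡ 205; 5^34 ≡ 159; 5^6 ≡ 175 — none is 1, so 5 is a primitive root.
Hence the least primitive root of 206 is 5.

5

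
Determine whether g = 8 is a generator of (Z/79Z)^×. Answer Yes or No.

No

φ(79) = 79 − 1 = 78 = 2 · 3 · 13.
Test 8^(78/q) mod 79 for each prime factor q of 78:
8^39 ≡ 1 (mod 79)  [q = 2: ≡ 1 ✗]
8^26 ≡ 1 (mod 79)  [q = 3: ≡ 1 ✗]
8^6 ≡ 22 (mod 79)  [q = 13: ≢ 1 ✓]
Since 8^39 ≡ 1, the order of 8 divides 39 < 78, so 8 is not a primitive root.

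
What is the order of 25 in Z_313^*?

4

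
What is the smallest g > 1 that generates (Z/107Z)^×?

φ(107) = 107 − 1 = 106 = 2 · 53.
g is a primitive root iff g^(106/q) ≢ 1 (mod 107) for each prime q ∈ {2, 53}.
g = 2: 2^53 ≡ 106; 2^2 ≡ 4 — none is 1, so 2 is a primitive root.
Hence the least primitive root of 107 is 2.

2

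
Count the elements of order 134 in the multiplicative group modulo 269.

φ(269) = 269 − 1 = 268 = 2^2 · 67.
In a cyclic group of order 268, there are φ(d) elements of order d for each divisor d of 268, and zero for non-divisors.
134 = 2 · 67 divides 268, and φ(134) = 66.

66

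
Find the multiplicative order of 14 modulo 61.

6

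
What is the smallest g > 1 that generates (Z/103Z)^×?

φ(103) = 103 − 1 = 102 = 2 · 3 · 17.
g is a primitive root iff g^(102/q) ≢ 1 (mod 103) for each prime q ∈ {2, 3, 17}.
g = 2: 2^51 ≡ 1 — hits 1, so not a primitive root.
g = 3: 3^51 ≡ 102; 3^34 ≡ 1 — hits 1, so not a primitive root.
g = 4: 4^51 ≡ 1 — hits 1, so not a primitive root.
g = 5: 5^51 ≡ 102; 5^34 ≡ 56; 5^6 ≡ 72 — none is 1, so 5 is a primitive root.
So 5 is the smallest generator of (Z/103Z)^×.

5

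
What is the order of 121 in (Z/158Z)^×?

39

ord(121) | φ(158) = φ(2)·φ(79) = 1·78 = 78 = 2 · 3 · 13.
Divisors of 78: 1, 2, 3, 6, 13, 26, 39, 78.
Evaluate successive powers at the divisors of 78:
121^1 ≡ 121
121^2 ≡ 105
121^3 ≡ 65
121^6 ≡ 117
121^13 ≡ 55
121^26 ≡ 23
121^39 ≡ 1
The smallest such exponent is 39, so the order of 121 is 39.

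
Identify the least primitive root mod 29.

2

φ(29) = 29 − 1 = 28 = 2^2 · 7.
g is a primitive root iff g^(28/q) ≢ 1 (mod 29) for each prime q ∈ {2, 7}.
g = 2: 2^14 ≡ 28; 2^4 ≡ 16 — none is 1, so 2 is a primitive root.
So 2 is the smallest generator of (Z/29Z)^×.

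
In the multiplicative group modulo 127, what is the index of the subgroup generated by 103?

By Lagrange's theorem, ord_127(103) divides φ(127) = 127 − 1 = 126 = 2 · 3^2 · 7.
Divisors of 126: 1, 2, 3, 6, 7, 9, 14, 18, 21, 42, 63, 126.
Test each divisor d:
103^1 ≡ 103
103^2 ≡ 68
103^3 ≡ 19
103^6 ≡ 107
103^7 ≡ 99
103^9 ≡ 1
So ord_127(103) = 9, hence |⟨103⟩| = 9.
The index is φ(127) / ord(103) = 126 / 9 = 14.

14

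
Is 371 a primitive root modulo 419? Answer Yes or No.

Yes

φ(419) = 419 − 1 = 418 = 2 · 11 · 19.
Test 371^(418/q) mod 419 for each prime factor q of 418:
371^209 ≡ 418 (mod 419)  [q = 2: ≢ 1 ✓]
371^38 ≡ 169 (mod 419)  [q = 11: ≢ 1 ✓]
371^22 ≡ 107 (mod 419)  [q = 19: ≢ 1 ✓]
All checks pass, so 371 has order 418 and is a primitive root modulo 419.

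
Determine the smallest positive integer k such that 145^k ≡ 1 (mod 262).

130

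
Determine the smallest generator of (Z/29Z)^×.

φ(29) = 29 − 1 = 28 = 2^2 · 7.
g is a primitive root iff g^(28/q) ≢ 1 (mod 29) for each prime q ∈ {2, 7}.
g = 2: 2^14 ≡ 28; 2^4 ≡ 16 — none is 1, so 2 is a primitive root.
The smallest primitive root modulo 29 is 2.

2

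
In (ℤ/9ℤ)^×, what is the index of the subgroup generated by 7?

2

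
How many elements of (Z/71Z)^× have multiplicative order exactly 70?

24

φ(71) = 71 − 1 = 70 = 2 · 5 · 7.
Since (Z/71Z)^× is cyclic of order 70, the number of elements of order d is φ(d) when d | 70 and 0 otherwise.
70 = 2 · 5 · 7 divides 70, and φ(70) = 24.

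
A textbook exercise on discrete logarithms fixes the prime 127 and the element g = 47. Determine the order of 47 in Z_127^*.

ord(47) | φ(127) = 127 − 1 = 126 = 2 · 3^2 · 7.
Divisors of 126: 1, 2, 3, 6, 7, 9, 14, 18, 21, 42, 63, 126.
Compute 47^d (mod 127) for the divisors d until we hit 1:
47^1 ≡ 47 (mod 127)
47^2 ≡ 50 (mod 127)
47^3 ≡ 64 (mod 127)
47^6 ≡ 32 (mod 127)
47^7 ≡ 107 (mod 127)
47^9 ≡ 16 (mod 127)
47^14 ≡ 19 (mod 127)
47^18 ≡ 2 (mod 127)
47^21 ≡ 1 (mod 127) ✓
Therefore the multiplicative order of 47 modulo 127 is 21.

21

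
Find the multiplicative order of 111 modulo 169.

ord(111) | φ(169) = φ(13^2) = 13·(13−1) = 156 = 2^2 · 3 · 13.
Divisors of 156: 1, 2, 3, 4, 6, 12, 13, 26, 39, 52, 78, 156.
Compute 111^d (mod 169) for the divisors d until we hit 1:
111^1 ≡ 111 (mod 169)
111^2 ≡ 153 (mod 169)
111^3 ≡ 83 (mod 169)
111^4 ≡ 87 (mod 169)
111^6 ≡ 129 (mod 169)
111^12 ≡ 79 (mod 169)
111^13 ≡ 150 (mod 169)
111^26 ≡ 23 (mod 169)
111^39 ≡ 70 (mod 169)
111^52 ≡ 22 (mod 169)
111^78 ≡ 168 (mod 169)
111^156 ≡ 1 (mod 169) ✓
Hence ord(111) = 156.

156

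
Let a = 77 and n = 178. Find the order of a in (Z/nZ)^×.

8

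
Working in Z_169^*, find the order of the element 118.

By Lagrange's theorem, ord_169(118) divides φ(169) = φ(13^2) = 13·(13−1) = 156 = 2^2 · 3 · 13.
Divisors of 156: 1, 2, 3, 4, 6, 12, 13, 26, 39, 52, 78, 156.
Compute 118^d (mod 169) for the divisors d until we hit 1:
118^1 ≡ 118
118^2 ≡ 66
118^3 ≡ 14
118^4 ≡ 131
118^6 ≡ 27
118^12 ≡ 53
118^13 ≡ 1
So ord_169(118) = 13.

13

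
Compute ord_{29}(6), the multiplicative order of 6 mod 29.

Since 6 ∈ (Z/29Z)^×, its order divides φ(29) = 29 − 1 = 28 = 2^2 · 7.
Divisors of 28: 1, 2, 4, 7, 14, 28.
Evaluate successive powers at the divisors of 28:
6^1 ≡ 6
6^2 ≡ 7
6^4 ≡ 20
6^7 ≡ 28
6^14 ≡ 1
Hence ord(6) = 14.

14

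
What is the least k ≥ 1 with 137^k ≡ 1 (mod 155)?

ord(137) | φ(155) = φ(5·31) = (5−1)·(31−1) = 4·30 = 120 = 2^3 · 3 · 5.
Divisors of 120: 1, 2, 3, 4, 5, 6, 8, 10, 12, 15, 20, 24, 30, 40, 60, 120.
Evaluate successive powers at the divisors of 120:
137^1 ≡ 137
137^2 ≡ 14
137^3 ≡ 58
137^4 ≡ 41
137^5 ≡ 37
137^6 ≡ 109
137^8 ≡ 131
137^10 ≡ 129
137^12 ≡ 101
137^15 ≡ 123
137^20 ≡ 56
137^24 ≡ 126
137^30 ≡ 94
137^40 ≡ 36
137^60 ≡ 1
Hence ord(137) = 60.

60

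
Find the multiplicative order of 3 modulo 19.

18

Since 3 ∈ (Z/19Z)^×, its order divides φ(19) = 19 − 1 = 18 = 2 · 3^2.
Divisors of 18: 1, 2, 3, 6, 9, 18.
Check 3^d mod 19 for each divisor in increasing order:
3^1 ≡ 3 (mod 19)
3^2 ≡ 9 (mod 19)
3^3 ≡ 8 (mod 19)
3^6 ≡ 7 (mod 19)
3^9 ≡ 18 (mod 19)
3^18 ≡ 1 (mod 19) ✓
Therefore the multiplicative order of 3 modulo 19 is 18.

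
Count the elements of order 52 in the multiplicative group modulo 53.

24

φ(53) = 53 − 1 = 52 = 2^2 · 13.
In a cyclic group of order 52, there are φ(d) elements of order d for each divisor d of 52, and zero for non-divisors.
52 = 2^2 · 13 divides 52, and φ(52) = 24.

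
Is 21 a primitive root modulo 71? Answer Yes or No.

φ(71) = 71 − 1 = 70 = 2 · 5 · 7.
It suffices to check that the order of 21 is not a proper divisor of 70: compute 21^(70/q) for q ∈ {2, 5, 7}.
21^35 ≡ 70 (mod 71)  [q = 2: ≢ 1 ✓]
21^14 ≡ 5 (mod 71)  [q = 5: ≢ 1 ✓]
21^10 ≡ 30 (mod 71)  [q = 7: ≢ 1 ✓]
All checks pass, so 21 has order 70 and is a primitive root modulo 71.

Yes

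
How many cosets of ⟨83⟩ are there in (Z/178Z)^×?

1

Since 83 ∈ (Z/178Z)^×, its order divides φ(178) = φ(2)·φ(89) = 1·88 = 88 = 2^3 · 11.
Divisors of 88: 1, 2, 4, 8, 11, 22, 44, 88.
Evaluate successive powers at the divisors of 88:
83^1 ≡ 83 (mod 178)
83^2 ≡ 125 (mod 178)
83^4 ≡ 139 (mod 178)
83^8 ≡ 97 (mod 178)
83^11 ≡ 141 (mod 178)
83^22 ≡ 123 (mod 178)
83^44 ≡ 177 (mod 178)
83^88 ≡ 1 (mod 178) ✓
The order of 83 is 88, so the subgroup it generates has 88 elements.
Index = |(Z/178Z)^×| / |⟨83⟩| = 88 / 88 = 1.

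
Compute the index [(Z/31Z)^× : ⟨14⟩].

2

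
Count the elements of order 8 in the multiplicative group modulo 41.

4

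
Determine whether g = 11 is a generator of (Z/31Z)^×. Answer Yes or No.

Yes

φ(31) = 31 − 1 = 30 = 2 · 3 · 5.
Test 11^(30/q) mod 31 for each prime factor q of 30:
11^15 ≡ 30 (mod 31)  [q = 2: ≢ 1 ✓]
11^10 ≡ 5 (mod 31)  [q = 3: ≢ 1 ✓]
11^6 ≡ 4 (mod 31)  [q = 5: ≢ 1 ✓]
None equal 1, so ord_31(11) = 30: 11 is a primitive root.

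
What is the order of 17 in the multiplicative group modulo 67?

By Lagrange's theorem, ord_67(17) divides φ(67) = 67 − 1 = 66 = 2 · 3 · 11.
Divisors of 66: 1, 2, 3, 6, 11, 22, 33, 66.
Evaluate successive powers at the divisors of 66:
17^1 ≡ 17 (mod 67)
17^2 ≡ 21 (mod 67)
17^3 ≡ 22 (mod 67)
17^6 ≡ 15 (mod 67)
17^11 ≡ 29 (mod 67)
17^22 ≡ 37 (mod 67)
17^33 ≡ 1 (mod 67) ✓
Hence ord(17) = 33.

33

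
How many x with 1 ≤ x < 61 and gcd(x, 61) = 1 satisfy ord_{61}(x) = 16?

0

φ(61) = 61 − 1 = 60 = 2^2 · 3 · 5.
Since (Z/61Z)^× is cyclic of order 60, the number of elements of order d is φ(d) when d | 60 and 0 otherwise.
Here 60 is not a multiple of 16, so there are no elements of order 16.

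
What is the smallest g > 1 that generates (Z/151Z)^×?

6

φ(151) = 151 − 1 = 150 = 2 · 3 · 5^2.
g is a primitive root iff g^(150/q) ≢ 1 (mod 151) for each prime q ∈ {2, 3, 5}.
g = 2: 2^75 ≡ 1 — hits 1, so not a primitive root.
g = 3: 3^75 ≡ 150; 3^50 ≡ 1 — hits 1, so not a primitive root.
g = 4: 4^75 ≡ 1 — hits 1, so not a primitive root.
g = 5: 5^75 ≡ 1 — hits 1, so not a primitive root.
g = 6: 6^75 ≡ 150; 6^50 ≡ 32; 6^30 ≡ 59 — none is 1, so 6 is a primitive root.
So 6 is the smallest generator of (Z/151Z)^×.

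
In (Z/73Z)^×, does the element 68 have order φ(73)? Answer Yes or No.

Yes

φ(73) = 73 − 1 = 72 = 2^3 · 3^2.
68 is a primitive root mod 73 iff 68^(φ(73)/q) ≢ 1 for every prime q | φ(73), i.e. q ∈ {2, 3}.
68^36 ≡ 72 (mod 73)  [q = 2: ≢ 1 ✓]
68^24 ≡ 8 (mod 73)  [q = 3: ≢ 1 ✓]
Every test exponent gives a nontrivial residue, hence 68 generates the full group.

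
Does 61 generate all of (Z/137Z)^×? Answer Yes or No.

φ(137) = 137 − 1 = 136 = 2^3 · 17.
An element g generates (Z/137Z)^× iff g^(136/q) ≢ 1 (mod 137) for each prime q ∈ {2, 17}.
61^68 ≡ 1 (mod 137)  [q = 2: ≡ 1 ✗]
61^8 ≡ 123 (mod 137)  [q = 17: ≢ 1 ✓]
Since 61^68 ≡ 1, the order of 61 divides 68 < 136, so 61 is not a primitive root.

No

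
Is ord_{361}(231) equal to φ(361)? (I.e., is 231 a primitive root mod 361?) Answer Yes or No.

Yes

φ(361) = φ(19^2) = 19·(19−1) = 342 = 2 · 3^2 · 19.
An element g generates (Z/361Z)^× iff g^(342/q) ≢ 1 (mod 361) for each prime q ∈ {2, 3, 19}.
231^171 ≡ 360 (mod 361)  [q = 2: ≢ 1 ✓]
231^114 ≡ 292 (mod 361)  [q = 3: ≢ 1 ✓]
231^18 ≡ 267 (mod 361)  [q = 19: ≢ 1 ✓]
Every test exponent gives a nontrivial residue, hence 231 generates the full group.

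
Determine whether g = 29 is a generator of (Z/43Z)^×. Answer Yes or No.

Yes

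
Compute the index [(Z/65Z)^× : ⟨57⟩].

ord(57) | φ(65) = φ(5·13) = (5−1)·(13−1) = 4·12 = 48 = 2^4 · 3.
Divisors of 48: 1, 2, 3, 4, 6, 8, 12, 16, 24, 48.
Evaluate successive powers at the divisors of 48:
57^1 ≡ 57
57^2 ≡ 64
57^3 ≡ 8
57^4 ≡ 1
Thus |⟨57⟩| = ord(57) = 4.
[(Z/65Z)^× : ⟨57⟩] = 48/4 = 12.

12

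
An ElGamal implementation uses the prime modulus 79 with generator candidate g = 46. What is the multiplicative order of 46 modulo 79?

13

By Lagrange's theorem, ord_79(46) divides φ(79) = 79 − 1 = 78 = 2 · 3 · 13.
Divisors of 78: 1, 2, 3, 6, 13, 26, 39, 78.
Test each divisor d:
46^1 ≡ 46 (mod 79)
46^2 ≡ 62 (mod 79)
46^3 ≡ 8 (mod 79)
46^6 ≡ 64 (mod 79)
46^13 ≡ 1 (mod 79) ✓
The smallest such exponent is 13, so the order of 46 is 13.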